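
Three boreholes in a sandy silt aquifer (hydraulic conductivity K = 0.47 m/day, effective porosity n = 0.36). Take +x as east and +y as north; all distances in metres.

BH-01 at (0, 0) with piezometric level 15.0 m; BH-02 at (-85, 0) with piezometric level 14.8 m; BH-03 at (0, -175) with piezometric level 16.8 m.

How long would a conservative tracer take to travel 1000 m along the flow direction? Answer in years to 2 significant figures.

200 years

∂h/∂x = (14.8 − 15.0) / (-85 − 0) = +0.002353
∂h/∂y = (16.8 − 15.0) / (-175 − 0) = -0.01029
|∇h| = √(0.002353² + -0.01029²) = 0.01056
Seepage velocity v = K·i/n = 0.47 × 0.01056 / 0.36 = 0.01379 m/day.
t = 1000 / 0.01379 = 7.252e+04 days = 199 years.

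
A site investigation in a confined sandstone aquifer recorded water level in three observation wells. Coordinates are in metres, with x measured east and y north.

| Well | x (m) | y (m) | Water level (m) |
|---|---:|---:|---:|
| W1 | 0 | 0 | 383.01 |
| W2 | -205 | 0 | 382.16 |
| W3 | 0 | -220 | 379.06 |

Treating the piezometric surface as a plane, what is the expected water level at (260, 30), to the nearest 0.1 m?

384.6 m

∂h/∂x = (382.16 − 383.01) / (-205 − 0) = +0.004146
∂h/∂y = (379.06 − 383.01) / (-220 − 0) = +0.01795
h(260, 30) = 383.01 + (+0.004146)·(260) + (+0.01795)·(30) = 383.01 +1.078 +0.539 = 384.627 m.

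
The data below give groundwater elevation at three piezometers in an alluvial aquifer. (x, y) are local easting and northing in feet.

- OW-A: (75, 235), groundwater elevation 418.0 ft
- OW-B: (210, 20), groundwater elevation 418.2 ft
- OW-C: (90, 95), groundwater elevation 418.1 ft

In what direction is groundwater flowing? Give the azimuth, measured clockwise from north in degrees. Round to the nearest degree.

328°

With h = a·x + b·y + c and OW-A as origin, the differences give:
  135·a + (-215)·b = +0.2
  15·a + (-140)·b = +0.1
Eliminate b (×(-140) and ×(-215), subtract): -15675·a = -6.50 → a = ∂h/∂x = +0.0004147
Back-substitute: b = ∂h/∂y = -0.0006699.
Flow direction (−∇h) has components (-0.0004147 E, +0.0006699 N).
Azimuth = atan2(E, N) = atan2(-0.0004147, +0.0006699) = 328.2° ≈ 328°.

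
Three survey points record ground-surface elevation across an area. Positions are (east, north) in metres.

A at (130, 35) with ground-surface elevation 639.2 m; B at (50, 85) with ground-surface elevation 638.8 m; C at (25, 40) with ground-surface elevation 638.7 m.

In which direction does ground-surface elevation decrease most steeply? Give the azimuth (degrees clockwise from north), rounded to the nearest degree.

With z = a·x + b·y + c and A as origin, the differences give:
  (-80)·a + 50·b = -0.4
  (-105)·a + 5·b = -0.5
Eliminate b (×5 and ×50, subtract): 4850·a = 23.00 → a = ∂z/∂x = +0.004742
Back-substitute: b = ∂z/∂y = -0.0004124.
Steepest decrease is along −∇f: components (-0.004742 E, +0.0004124 N).
Azimuth = atan2(-0.004742, +0.0004124) = 275.0° ≈ 275°.

275°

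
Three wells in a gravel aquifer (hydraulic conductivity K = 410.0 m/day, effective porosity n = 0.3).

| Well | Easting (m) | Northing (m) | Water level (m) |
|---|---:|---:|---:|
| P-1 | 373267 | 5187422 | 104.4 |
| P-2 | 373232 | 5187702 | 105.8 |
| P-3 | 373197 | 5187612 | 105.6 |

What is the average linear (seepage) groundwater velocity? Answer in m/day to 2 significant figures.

9.5 m/day

Differences from P-1: to P-2 (Δx, Δy, Δh) = (-35, 280, +1.4); to P-3 = (-70, 190, +1.2).
Determinant of the coordinate differences = (-35)·190 − (-70)·280 = 12950.
∂h/∂x = [(+1.4)·190 − (+1.2)·280] / 12950 = -0.005405
∂h/∂y = [(-35)·(+1.2) − (-70)·(+1.4)] / 12950 = +0.004324
|∇h| = √(-0.005405² + 0.004324²) = 0.006922
Seepage velocity v = K·i/n = 410.0 × 0.006922 / 0.3 = 9.46 m/day.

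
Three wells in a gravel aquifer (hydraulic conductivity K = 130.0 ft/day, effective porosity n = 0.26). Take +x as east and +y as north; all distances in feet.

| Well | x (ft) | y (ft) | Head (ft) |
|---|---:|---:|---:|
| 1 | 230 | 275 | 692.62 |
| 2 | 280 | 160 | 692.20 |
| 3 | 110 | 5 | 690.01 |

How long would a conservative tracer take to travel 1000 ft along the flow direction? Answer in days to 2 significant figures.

210 days

With h = a·x + b·y + c and 1 as origin, the differences give:
  50·a + (-115)·b = -0.42
  (-120)·a + (-270)·b = -2.61
Eliminate b (×(-270) and ×(-115), subtract): -27300·a = -186.750 → a = ∂h/∂x = +0.006841
Back-substitute: b = ∂h/∂y = +0.006626.
|∇h| = √(0.006841² + 0.006626²) = 0.009524
Seepage velocity v = K·i/n = 130.0 × 0.009524 / 0.26 = 4.762 ft/day.
t = 1000 / 4.762 = 210 days.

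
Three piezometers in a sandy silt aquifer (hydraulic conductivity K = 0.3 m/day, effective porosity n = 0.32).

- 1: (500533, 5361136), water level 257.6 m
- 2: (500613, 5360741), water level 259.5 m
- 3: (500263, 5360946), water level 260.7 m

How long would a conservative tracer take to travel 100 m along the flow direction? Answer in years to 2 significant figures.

Taking 1 as reference: 2−1 = (80, -395, +1.9); 3−1 = (-270, -190, +3.1).
Determinant of the coordinate differences = 80·(-190) − (-270)·(-395) = -121850.
∂h/∂x = [(+1.9)·(-190) − (+3.1)·(-395)] / -121850 = -0.007087
∂h/∂y = [80·(+3.1) − (-270)·(+1.9)] / -121850 = -0.006245
|∇h| = √(-0.007087² + -0.006245²) = 0.009446
Seepage velocity v = K·i/n = 0.3 × 0.009446 / 0.32 = 0.008856 m/day.
t = 100 / 0.008856 = 1.129e+04 days = 30.9 years.

31 years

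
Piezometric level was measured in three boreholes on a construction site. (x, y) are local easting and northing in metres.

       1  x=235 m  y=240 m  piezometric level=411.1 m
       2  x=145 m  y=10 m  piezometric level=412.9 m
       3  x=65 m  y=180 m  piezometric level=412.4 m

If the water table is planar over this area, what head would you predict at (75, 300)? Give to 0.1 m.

411.7 m

With h = a·x + b·y + c and 1 as origin, the differences give:
  (-90)·a + (-230)·b = +1.8
  (-170)·a + (-60)·b = +1.3
Eliminate b (×(-60) and ×(-230), subtract): -33700·a = 191.00 → a = ∂h/∂x = -0.005668
Back-substitute: b = ∂h/∂y = -0.005608.
h(75, 300) = 411.1 + (-0.005668)·(-160) + (-0.005608)·(60) = 411.1 +0.907 -0.336 = 411.670 m.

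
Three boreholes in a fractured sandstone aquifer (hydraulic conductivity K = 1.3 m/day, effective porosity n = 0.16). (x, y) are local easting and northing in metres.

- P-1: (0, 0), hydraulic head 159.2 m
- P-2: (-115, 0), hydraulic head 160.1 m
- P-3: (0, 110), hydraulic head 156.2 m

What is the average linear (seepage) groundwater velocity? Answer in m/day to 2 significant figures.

∂h/∂x = (160.1 − 159.2) / (-115 − 0) = -0.007826
∂h/∂y = (156.2 − 159.2) / (110 − 0) = -0.02727
|∇h| = √(-0.007826² + -0.02727²) = 0.02837
Seepage velocity v = K·i/n = 1.3 × 0.02837 / 0.16 = 0.2305 m/day.

0.23 m/day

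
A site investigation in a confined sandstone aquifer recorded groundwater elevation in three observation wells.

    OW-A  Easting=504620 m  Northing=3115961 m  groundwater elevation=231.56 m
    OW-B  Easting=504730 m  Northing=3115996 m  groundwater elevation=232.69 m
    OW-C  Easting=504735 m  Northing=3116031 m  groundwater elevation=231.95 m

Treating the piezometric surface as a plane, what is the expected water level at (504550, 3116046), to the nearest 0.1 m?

228.3 m

With h = a·x + b·y + c and OW-A as origin, the differences give:
  110·a + 35·b = +1.13
  115·a + 70·b = +0.39
Eliminate b (×70 and ×35, subtract): 3675·a = 65.450 → a = ∂h/∂x = +0.01781
Back-substitute: b = ∂h/∂y = -0.02369.
h(504550, 3116046) = 231.56 + (+0.01781)·(-70) + (-0.02369)·(85) = 231.56 -1.247 -2.013 = 228.300 m.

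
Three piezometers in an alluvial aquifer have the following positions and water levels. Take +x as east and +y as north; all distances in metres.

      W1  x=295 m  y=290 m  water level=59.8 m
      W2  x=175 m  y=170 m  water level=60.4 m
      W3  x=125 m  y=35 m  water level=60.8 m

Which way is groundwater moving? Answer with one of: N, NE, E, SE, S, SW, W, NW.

With h = a·x + b·y + c and W1 as origin, the differences give:
  (-120)·a + (-120)·b = +0.6
  (-170)·a + (-255)·b = +1.0
Eliminate b (×(-255) and ×(-120), subtract): 10200·a = -33.00 → a = ∂h/∂x = -0.003235
Back-substitute: b = ∂h/∂y = -0.001765.
Flow = −∇h = (+0.003235 east, +0.001765 north), which points northeast.

NE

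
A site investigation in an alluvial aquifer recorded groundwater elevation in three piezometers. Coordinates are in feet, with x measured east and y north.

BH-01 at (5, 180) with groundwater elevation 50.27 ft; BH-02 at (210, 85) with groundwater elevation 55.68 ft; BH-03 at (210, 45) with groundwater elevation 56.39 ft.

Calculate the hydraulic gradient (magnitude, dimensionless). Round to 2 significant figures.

0.025

Taking BH-01 as reference: BH-02−BH-01 = (205, -95, +5.41); BH-03−BH-01 = (205, -135, +6.12).
Determinant of the coordinate differences = 205·(-135) − 205·(-95) = -8200.
∂h/∂x = [(+5.41)·(-135) − (+6.12)·(-95)] / -8200 = +0.01816
∂h/∂y = [205·(+6.12) − 205·(+5.41)] / -8200 = -0.01775
|∇h| = √(0.01816² + -0.01775²) = 0.02539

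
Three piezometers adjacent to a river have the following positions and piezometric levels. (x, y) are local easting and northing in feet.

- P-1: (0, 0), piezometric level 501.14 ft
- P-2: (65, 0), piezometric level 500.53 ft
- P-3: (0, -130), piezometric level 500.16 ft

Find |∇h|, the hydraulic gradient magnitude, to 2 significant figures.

0.012

∂h/∂x = (500.53 − 501.14) / (65 − 0) = -0.009385
∂h/∂y = (500.16 − 501.14) / (-130 − 0) = +0.007538
|∇h| = √(-0.009385² + 0.007538²) = 0.01204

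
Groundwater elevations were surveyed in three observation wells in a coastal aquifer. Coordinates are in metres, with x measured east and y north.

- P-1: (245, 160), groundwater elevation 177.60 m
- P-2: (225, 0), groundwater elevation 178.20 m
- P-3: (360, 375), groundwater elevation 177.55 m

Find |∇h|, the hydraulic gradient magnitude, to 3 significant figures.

0.00984

Differences from P-1: to P-2 (Δx, Δy, Δh) = (-20, -160, +0.60); to P-3 = (115, 215, -0.05).
Determinant of the coordinate differences = (-20)·215 − 115·(-160) = 14100.
∂h/∂x = [(+0.60)·215 − (-0.05)·(-160)] / 14100 = +0.008582
∂h/∂y = [(-20)·(-0.05) − 115·(+0.60)] / 14100 = -0.004823
|∇h| = √(0.008582² + -0.004823²) = 0.009844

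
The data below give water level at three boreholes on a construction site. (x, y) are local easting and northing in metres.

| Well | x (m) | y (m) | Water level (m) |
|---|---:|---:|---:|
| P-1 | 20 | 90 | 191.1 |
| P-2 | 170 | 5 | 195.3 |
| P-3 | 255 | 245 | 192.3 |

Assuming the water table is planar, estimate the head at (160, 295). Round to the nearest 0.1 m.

189.7 m

Differences from P-1: to P-2 (Δx, Δy, Δh) = (150, -85, +4.2); to P-3 = (235, 155, +1.2).
Solve a·Δx + b·Δy = Δh: det = 150·155 − 235·(-85) = 43225.
∂h/∂x = [(+4.2)·155 − (+1.2)·(-85)] / 43225 = +0.01742
∂h/∂y = [150·(+1.2) − 235·(+4.2)] / 43225 = -0.01867
h(160, 295) = 191.1 + (+0.01742)·(140) + (-0.01867)·(205) = 191.1 +2.439 -3.827 = 189.712 m.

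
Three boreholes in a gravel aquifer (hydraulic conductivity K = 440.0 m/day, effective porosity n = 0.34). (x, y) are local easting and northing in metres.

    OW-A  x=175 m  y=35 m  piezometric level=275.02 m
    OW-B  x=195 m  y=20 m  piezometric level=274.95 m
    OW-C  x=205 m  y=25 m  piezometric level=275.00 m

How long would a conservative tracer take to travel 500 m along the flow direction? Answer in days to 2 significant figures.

Taking OW-A as reference: OW-B−OW-A = (20, -15, -0.07); OW-C−OW-A = (30, -10, -0.02).
Solve a·Δx + b·Δy = Δh: det = 20·(-10) − 30·(-15) = 250.
∂h/∂x = [(-0.07)·(-10) − (-0.02)·(-15)] / 250 = +0.001600
∂h/∂y = [20·(-0.02) − 30·(-0.07)] / 250 = +0.006800
|∇h| = √(0.001600² + 0.006800²) = 0.006986
Seepage velocity v = K·i/n = 440.0 × 0.006986 / 0.34 = 9.041 m/day.
t = 500 / 9.041 = 55.3 days.

55 days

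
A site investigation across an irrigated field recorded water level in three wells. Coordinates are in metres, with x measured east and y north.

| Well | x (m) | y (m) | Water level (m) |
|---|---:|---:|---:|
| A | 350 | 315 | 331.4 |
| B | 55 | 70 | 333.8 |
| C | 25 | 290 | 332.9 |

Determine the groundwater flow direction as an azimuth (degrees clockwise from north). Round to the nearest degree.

With h = a·x + b·y + c and A as origin, the differences give:
  (-295)·a + (-245)·b = +2.4
  (-325)·a + (-25)·b = +1.5
Eliminate b (×(-25) and ×(-245), subtract): -72250·a = 307.50 → a = ∂h/∂x = -0.004256
Back-substitute: b = ∂h/∂y = -0.004671.
Flow direction (−∇h) has components (+0.004256 E, +0.004671 N).
Azimuth = atan2(E, N) = atan2(+0.004256, +0.004671) = 42.3° ≈ 042°.

042°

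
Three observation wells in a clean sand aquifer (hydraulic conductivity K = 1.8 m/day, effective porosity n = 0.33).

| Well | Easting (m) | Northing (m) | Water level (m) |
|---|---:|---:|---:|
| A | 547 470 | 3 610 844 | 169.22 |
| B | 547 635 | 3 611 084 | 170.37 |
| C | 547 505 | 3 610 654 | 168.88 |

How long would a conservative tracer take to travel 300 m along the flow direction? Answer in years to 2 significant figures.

36 years

Differences from A: to B (Δx, Δy, Δh) = (165, 240, +1.15); to C = (35, -190, -0.34).
Solve a·Δx + b·Δy = Δh: det = 165·(-190) − 35·240 = -39750.
∂h/∂x = [(+1.15)·(-190) − (-0.34)·240] / -39750 = +0.003444
∂h/∂y = [165·(-0.34) − 35·(+1.15)] / -39750 = +0.002424
|∇h| = √(0.003444² + 0.002424²) = 0.004212
Seepage velocity v = K·i/n = 1.8 × 0.004212 / 0.33 = 0.02297 m/day.
t = 300 / 0.02297 = 1.306e+04 days = 35.8 years.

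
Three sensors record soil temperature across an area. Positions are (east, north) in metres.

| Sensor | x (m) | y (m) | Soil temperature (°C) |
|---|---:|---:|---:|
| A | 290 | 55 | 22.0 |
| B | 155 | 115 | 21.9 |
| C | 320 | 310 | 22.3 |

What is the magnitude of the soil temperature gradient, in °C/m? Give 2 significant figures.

Differences from A: to B (Δx, Δy, Δh) = (-135, 60, -0.1); to C = (30, 255, +0.3).
Solve a·Δx + b·Δy = ΔT: det = (-135)·255 − 30·60 = -36225.
∂T/∂x = [(-0.1)·255 − (+0.3)·60] / -36225 = +0.001201
∂T/∂y = [(-135)·(+0.3) − 30·(-0.1)] / -36225 = +0.001035
|∇f| = √(0.001201² + 0.001035²) = 0.001585 °C/m

0.0016 °C/m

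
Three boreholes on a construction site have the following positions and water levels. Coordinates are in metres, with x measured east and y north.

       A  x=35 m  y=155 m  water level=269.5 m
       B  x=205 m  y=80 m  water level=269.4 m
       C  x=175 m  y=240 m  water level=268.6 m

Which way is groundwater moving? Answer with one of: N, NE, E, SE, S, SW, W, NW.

NE

Three-point gradient (reference A): Δ to B = (170, -75, -0.1), Δ to C = (140, 85, -0.9).
∂h/∂x = -0.003046, ∂h/∂y = -0.005571 (det = 24950).
Flow = −∇h = (+0.003046 east, +0.005571 north), which points northeast.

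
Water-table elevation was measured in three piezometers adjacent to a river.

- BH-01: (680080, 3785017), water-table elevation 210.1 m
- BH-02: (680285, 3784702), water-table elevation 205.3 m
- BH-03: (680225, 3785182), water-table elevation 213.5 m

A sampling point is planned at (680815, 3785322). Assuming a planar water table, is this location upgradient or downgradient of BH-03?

upgradient

Differences from BH-01: to BH-02 (Δx, Δy, Δh) = (205, -315, -4.8); to BH-03 = (145, 165, +3.4).
Solve a·Δx + b·Δy = Δh: det = 205·165 − 145·(-315) = 79500.
∂h/∂x = [(-4.8)·165 − (+3.4)·(-315)] / 79500 = +0.003509
∂h/∂y = [205·(+3.4) − 145·(-4.8)] / 79500 = +0.01752
Head at (680815, 3785322) = 210.1 + (+0.003509)·(735) + (+0.01752)·(305) = 218.02 m.
That is higher than the 213.5 m at BH-03, so the point is upgradient.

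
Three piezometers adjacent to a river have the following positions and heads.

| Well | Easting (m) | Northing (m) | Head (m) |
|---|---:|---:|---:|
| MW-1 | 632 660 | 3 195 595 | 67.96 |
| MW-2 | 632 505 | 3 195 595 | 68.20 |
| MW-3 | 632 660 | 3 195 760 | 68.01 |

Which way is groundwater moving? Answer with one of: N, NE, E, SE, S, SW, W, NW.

E

∂h/∂x = (68.20 − 67.96) / (632505 − 632660) = -0.001548
∂h/∂y = (68.01 − 67.96) / (3195760 − 3195595) = +0.0003030
Flow = −∇h = (+0.001548 east, -0.0003030 north), which points east.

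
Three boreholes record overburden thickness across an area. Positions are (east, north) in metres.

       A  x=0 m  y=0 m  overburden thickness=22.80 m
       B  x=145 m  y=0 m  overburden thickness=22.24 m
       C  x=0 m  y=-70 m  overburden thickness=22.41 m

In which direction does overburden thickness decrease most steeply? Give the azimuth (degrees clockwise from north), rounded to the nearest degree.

∂d/∂x = (22.24 − 22.80) / (145 − 0) = -0.003862
∂d/∂y = (22.41 − 22.80) / (-70 − 0) = +0.005571
Steepest decrease is along −∇f: components (+0.003862 E, -0.005571 N).
Azimuth = atan2(+0.003862, -0.005571) = 145.3° ≈ 145°.

145°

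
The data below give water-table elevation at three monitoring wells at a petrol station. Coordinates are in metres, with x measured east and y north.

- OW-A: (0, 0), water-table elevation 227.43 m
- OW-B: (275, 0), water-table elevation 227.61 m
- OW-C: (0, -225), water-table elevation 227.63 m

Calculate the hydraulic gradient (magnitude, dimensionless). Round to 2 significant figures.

0.0011

∂h/∂x = (227.61 − 227.43) / (275 − 0) = +0.0006545
∂h/∂y = (227.63 − 227.43) / (-225 − 0) = -0.0008889
|∇h| = √(0.0006545² + -0.0008889²) = 0.001104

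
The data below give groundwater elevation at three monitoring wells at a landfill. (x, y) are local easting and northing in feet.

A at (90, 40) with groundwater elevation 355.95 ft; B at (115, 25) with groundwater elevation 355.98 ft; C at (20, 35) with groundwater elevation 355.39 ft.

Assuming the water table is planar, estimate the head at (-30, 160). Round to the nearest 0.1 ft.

Differences from A: to B (Δx, Δy, Δh) = (25, -15, +0.03); to C = (-70, -5, -0.56).
Determinant of the coordinate differences = 25·(-5) − (-70)·(-15) = -1175.
∂h/∂x = [(+0.03)·(-5) − (-0.56)·(-15)] / -1175 = +0.007277
∂h/∂y = [25·(-0.56) − (-70)·(+0.03)] / -1175 = +0.01013
h(-30, 160) = 355.95 + (+0.007277)·(-120) + (+0.01013)·(120) = 355.95 -0.873 +1.215 = 356.292 ft.

356.3 ft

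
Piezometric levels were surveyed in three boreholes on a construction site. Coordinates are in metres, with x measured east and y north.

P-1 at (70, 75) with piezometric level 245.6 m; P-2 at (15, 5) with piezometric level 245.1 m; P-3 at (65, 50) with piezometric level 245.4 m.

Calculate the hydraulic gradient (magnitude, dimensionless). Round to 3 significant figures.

0.00842

Differences from P-1: to P-2 (Δx, Δy, Δh) = (-55, -70, -0.5); to P-3 = (-5, -25, -0.2).
Determinant of the coordinate differences = (-55)·(-25) − (-5)·(-70) = 1025.
∂h/∂x = [(-0.5)·(-25) − (-0.2)·(-70)] / 1025 = -0.001463
∂h/∂y = [(-55)·(-0.2) − (-5)·(-0.5)] / 1025 = +0.008293
|∇h| = √(-0.001463² + 0.008293²) = 0.008421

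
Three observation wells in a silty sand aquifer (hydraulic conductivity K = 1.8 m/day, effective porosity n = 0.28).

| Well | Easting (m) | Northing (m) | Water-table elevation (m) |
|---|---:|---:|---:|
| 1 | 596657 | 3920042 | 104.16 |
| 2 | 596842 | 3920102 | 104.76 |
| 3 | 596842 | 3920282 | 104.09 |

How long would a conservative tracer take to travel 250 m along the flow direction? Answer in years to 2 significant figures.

Differences from 1: to 2 (Δx, Δy, Δh) = (185, 60, +0.60); to 3 = (185, 240, -0.07).
Determinant of the coordinate differences = 185·240 − 185·60 = 33300.
∂h/∂x = [(+0.60)·240 − (-0.07)·60] / 33300 = +0.004450
∂h/∂y = [185·(-0.07) − 185·(+0.60)] / 33300 = -0.003722
|∇h| = √(0.004450² + -0.003722²) = 0.005801
Seepage velocity v = K·i/n = 1.8 × 0.005801 / 0.28 = 0.03729 m/day.
t = 250 / 0.03729 = 6704 days = 18.4 years.

18 years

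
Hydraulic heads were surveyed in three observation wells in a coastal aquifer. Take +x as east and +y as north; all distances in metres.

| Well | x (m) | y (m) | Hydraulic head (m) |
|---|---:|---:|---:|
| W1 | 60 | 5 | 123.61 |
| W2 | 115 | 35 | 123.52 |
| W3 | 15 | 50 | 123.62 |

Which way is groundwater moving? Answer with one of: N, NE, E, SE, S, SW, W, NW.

NE

With h = a·x + b·y + c and W1 as origin, the differences give:
  55·a + 30·b = -0.09
  (-45)·a + 45·b = +0.01
Eliminate b (×45 and ×30, subtract): 3825·a = -4.350 → a = ∂h/∂x = -0.001137
Back-substitute: b = ∂h/∂y = -0.0009150.
Flow = −∇h = (+0.001137 east, +0.0009150 north), which points northeast.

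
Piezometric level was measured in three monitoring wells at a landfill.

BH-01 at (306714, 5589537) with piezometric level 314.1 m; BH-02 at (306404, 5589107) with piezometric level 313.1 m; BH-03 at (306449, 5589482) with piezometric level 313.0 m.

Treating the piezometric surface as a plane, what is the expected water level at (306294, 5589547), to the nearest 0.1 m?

312.3 m

Differences from BH-01: to BH-02 (Δx, Δy, Δh) = (-310, -430, -1.0); to BH-03 = (-265, -55, -1.1).
Determinant of the coordinate differences = (-310)·(-55) − (-265)·(-430) = -96900.
∂h/∂x = [(-1.0)·(-55) − (-1.1)·(-430)] / -96900 = +0.004314
∂h/∂y = [(-310)·(-1.1) − (-265)·(-1.0)] / -96900 = -0.0007843
h(306294, 5589547) = 314.1 + (+0.004314)·(-420) + (-0.0007843)·(10) = 314.1 -1.812 -0.008 = 312.280 m.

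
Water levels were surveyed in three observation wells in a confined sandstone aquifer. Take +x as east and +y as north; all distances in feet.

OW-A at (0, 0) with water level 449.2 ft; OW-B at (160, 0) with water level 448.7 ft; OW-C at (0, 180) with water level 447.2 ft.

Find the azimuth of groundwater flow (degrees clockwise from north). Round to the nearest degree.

016°

∂h/∂x = (448.7 − 449.2) / (160 − 0) = -0.003125
∂h/∂y = (447.2 − 449.2) / (180 − 0) = -0.01111
Flow direction (−∇h) has components (+0.003125 E, +0.01111 N).
Azimuth = atan2(E, N) = atan2(+0.003125, +0.01111) = 15.7° ≈ 016°.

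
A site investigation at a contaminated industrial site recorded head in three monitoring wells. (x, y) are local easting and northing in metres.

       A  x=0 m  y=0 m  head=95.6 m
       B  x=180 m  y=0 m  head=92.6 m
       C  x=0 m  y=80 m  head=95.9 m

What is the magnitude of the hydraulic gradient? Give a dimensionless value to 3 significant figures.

∂h/∂x = (92.6 − 95.6) / (180 − 0) = -0.01667
∂h/∂y = (95.9 − 95.6) / (80 − 0) = +0.003750
|∇h| = √(-0.01667² + 0.003750²) = 0.01709

0.0171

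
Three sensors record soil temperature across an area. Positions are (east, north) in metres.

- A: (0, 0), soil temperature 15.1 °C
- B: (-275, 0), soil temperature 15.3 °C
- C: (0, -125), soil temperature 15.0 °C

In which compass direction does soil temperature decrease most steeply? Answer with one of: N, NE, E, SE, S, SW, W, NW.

SE

∂T/∂x = (15.3 − 15.1) / (-275 − 0) = -0.0007273
∂T/∂y = (15.0 − 15.1) / (-125 − 0) = +0.0008000
Steepest decrease is along −∇f = (+0.0007273 E, -0.0008000 N) → southeast.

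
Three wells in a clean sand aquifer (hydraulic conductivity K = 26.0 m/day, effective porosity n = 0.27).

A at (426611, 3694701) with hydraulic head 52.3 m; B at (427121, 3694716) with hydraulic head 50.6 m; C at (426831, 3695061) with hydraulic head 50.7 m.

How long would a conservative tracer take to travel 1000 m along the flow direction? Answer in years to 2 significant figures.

7.0 years

Three-point gradient (reference A): Δ to B = (510, 15, -1.7), Δ to C = (220, 360, -1.6).
∂h/∂x = -0.003261, ∂h/∂y = -0.002451 (det = 180300).
|∇h| = √(-0.003261² + -0.002451²) = 0.004079
Seepage velocity v = K·i/n = 26.0 × 0.004079 / 0.27 = 0.3928 m/day.
t = 1000 / 0.3928 = 2546 days = 6.97 years.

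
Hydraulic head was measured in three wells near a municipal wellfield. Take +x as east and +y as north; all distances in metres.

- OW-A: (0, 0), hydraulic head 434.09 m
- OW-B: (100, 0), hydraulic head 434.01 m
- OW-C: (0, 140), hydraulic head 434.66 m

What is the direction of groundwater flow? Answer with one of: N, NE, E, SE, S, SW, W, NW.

S

∂h/∂x = (434.01 − 434.09) / (100 − 0) = -0.0008000
∂h/∂y = (434.66 − 434.09) / (140 − 0) = +0.004071
Flow = −∇h = (+0.0008000 east, -0.004071 north), which points south.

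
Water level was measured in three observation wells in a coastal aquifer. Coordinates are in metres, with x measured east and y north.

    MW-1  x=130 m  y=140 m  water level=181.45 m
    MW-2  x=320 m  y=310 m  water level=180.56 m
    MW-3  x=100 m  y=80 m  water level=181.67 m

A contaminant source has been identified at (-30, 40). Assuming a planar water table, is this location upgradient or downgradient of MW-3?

Differences from MW-1: to MW-2 (Δx, Δy, Δh) = (190, 170, -0.89); to MW-3 = (-30, -60, +0.22).
Solve a·Δx + b·Δy = Δh: det = 190·(-60) − (-30)·170 = -6300.
∂h/∂x = [(-0.89)·(-60) − (+0.22)·170] / -6300 = -0.002540
∂h/∂y = [190·(+0.22) − (-30)·(-0.89)] / -6300 = -0.002397
Head at (-30, 40) = 181.45 + (-0.002540)·(-160) + (-0.002397)·(-100) = 182.10 m.
That is higher than the 181.67 m at MW-3, so the point is upgradient.

upgradient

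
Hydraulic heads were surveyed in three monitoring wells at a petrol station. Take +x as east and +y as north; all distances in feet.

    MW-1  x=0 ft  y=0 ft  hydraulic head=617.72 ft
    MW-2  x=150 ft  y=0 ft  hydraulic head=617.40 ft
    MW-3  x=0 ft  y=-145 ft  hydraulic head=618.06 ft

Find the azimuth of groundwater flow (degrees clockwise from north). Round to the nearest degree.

042°

∂h/∂x = (617.40 − 617.72) / (150 − 0) = -0.002133
∂h/∂y = (618.06 − 617.72) / (-145 − 0) = -0.002345
Flow direction (−∇h) has components (+0.002133 E, +0.002345 N).
Azimuth = atan2(E, N) = atan2(+0.002133, +0.002345) = 42.3° ≈ 042°.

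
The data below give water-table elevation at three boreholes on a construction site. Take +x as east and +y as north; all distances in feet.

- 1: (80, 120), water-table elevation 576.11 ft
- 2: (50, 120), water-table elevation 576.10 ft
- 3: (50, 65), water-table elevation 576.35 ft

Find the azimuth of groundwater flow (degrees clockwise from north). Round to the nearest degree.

356°

Taking 1 as reference: 2−1 = (-30, 0, -0.01); 3−1 = (-30, -55, +0.24).
Solve a·Δx + b·Δy = Δh: det = (-30)·(-55) − (-30)·0 = 1650.
∂h/∂x = [(-0.01)·(-55) − (+0.24)·0] / 1650 = +0.0003333
∂h/∂y = [(-30)·(+0.24) − (-30)·(-0.01)] / 1650 = -0.004545
Flow direction (−∇h) has components (-0.0003333 E, +0.004545 N).
Azimuth = atan2(E, N) = atan2(-0.0003333, +0.004545) = 355.8° ≈ 356°.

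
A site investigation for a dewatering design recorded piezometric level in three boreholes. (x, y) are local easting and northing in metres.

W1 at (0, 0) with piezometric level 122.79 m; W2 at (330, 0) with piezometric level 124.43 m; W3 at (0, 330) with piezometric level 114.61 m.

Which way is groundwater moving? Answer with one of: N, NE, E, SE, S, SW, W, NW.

∂h/∂x = (124.43 − 122.79) / (330 − 0) = +0.004970
∂h/∂y = (114.61 − 122.79) / (330 − 0) = -0.02479
Flow = −∇h = (-0.004970 east, +0.02479 north), which points north.

N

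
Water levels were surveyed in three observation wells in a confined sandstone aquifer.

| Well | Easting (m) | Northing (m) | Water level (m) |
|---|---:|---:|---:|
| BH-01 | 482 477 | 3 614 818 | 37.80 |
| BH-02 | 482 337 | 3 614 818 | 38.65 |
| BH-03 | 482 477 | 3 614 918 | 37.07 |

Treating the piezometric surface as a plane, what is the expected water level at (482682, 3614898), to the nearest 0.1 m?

∂h/∂x = (38.65 − 37.80) / (482337 − 482477) = -0.006071
∂h/∂y = (37.07 − 37.80) / (3614918 − 3614818) = -0.007300
h(482682, 3614898) = 37.80 + (-0.006071)·(205) + (-0.007300)·(80) = 37.80 -1.245 -0.584 = 35.971 m.

36.0 m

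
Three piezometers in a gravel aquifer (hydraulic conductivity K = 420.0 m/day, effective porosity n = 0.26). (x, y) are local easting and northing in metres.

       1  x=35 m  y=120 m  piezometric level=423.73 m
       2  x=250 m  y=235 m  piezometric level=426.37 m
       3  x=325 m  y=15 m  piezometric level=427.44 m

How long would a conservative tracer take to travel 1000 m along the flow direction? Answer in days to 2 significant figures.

Differences from 1: to 2 (Δx, Δy, Δh) = (215, 115, +2.64); to 3 = (290, -105, +3.71).
Determinant of the coordinate differences = 215·(-105) − 290·115 = -55925.
∂h/∂x = [(+2.64)·(-105) − (+3.71)·115] / -55925 = +0.01259
∂h/∂y = [215·(+3.71) − 290·(+2.64)] / -55925 = -0.0005731
|∇h| = √(0.01259² + -0.0005731²) = 0.0126
Seepage velocity v = K·i/n = 420.0 × 0.0126 / 0.26 = 20.35 m/day.
t = 1000 / 20.35 = 49.14 days.

49 days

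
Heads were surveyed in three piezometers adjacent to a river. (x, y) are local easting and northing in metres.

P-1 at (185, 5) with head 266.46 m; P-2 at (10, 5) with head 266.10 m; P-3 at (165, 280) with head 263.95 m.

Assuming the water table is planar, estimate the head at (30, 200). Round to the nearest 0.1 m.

Differences from P-1: to P-2 (Δx, Δy, Δh) = (-175, 0, -0.36); to P-3 = (-20, 275, -2.51).
Determinant of the coordinate differences = (-175)·275 − (-20)·0 = -48125.
∂h/∂x = [(-0.36)·275 − (-2.51)·0] / -48125 = +0.002057
∂h/∂y = [(-175)·(-2.51) − (-20)·(-0.36)] / -48125 = -0.008978
h(30, 200) = 266.46 + (+0.002057)·(-155) + (-0.008978)·(195) = 266.46 -0.319 -1.751 = 264.390 m.

264.4 m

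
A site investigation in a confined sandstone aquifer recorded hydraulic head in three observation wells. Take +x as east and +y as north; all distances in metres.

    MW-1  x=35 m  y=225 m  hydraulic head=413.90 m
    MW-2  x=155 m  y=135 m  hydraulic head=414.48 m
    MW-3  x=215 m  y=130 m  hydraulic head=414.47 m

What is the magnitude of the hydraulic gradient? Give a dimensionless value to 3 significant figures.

0.00754

With h = a·x + b·y + c and MW-1 as origin, the differences give:
  120·a + (-90)·b = +0.58
  180·a + (-95)·b = +0.57
Eliminate b (×(-95) and ×(-90), subtract): 4800·a = -3.800 → a = ∂h/∂x = -0.0007917
Back-substitute: b = ∂h/∂y = -0.007500.
|∇h| = √(-0.0007917² + -0.007500²) = 0.007542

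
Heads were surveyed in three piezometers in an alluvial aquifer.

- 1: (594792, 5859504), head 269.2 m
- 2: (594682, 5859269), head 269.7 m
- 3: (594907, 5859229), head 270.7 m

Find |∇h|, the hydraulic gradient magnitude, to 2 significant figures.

Differences from 1: to 2 (Δx, Δy, Δh) = (-110, -235, +0.5); to 3 = (115, -275, +1.5).
Determinant of the coordinate differences = (-110)·(-275) − 115·(-235) = 57275.
∂h/∂x = [(+0.5)·(-275) − (+1.5)·(-235)] / 57275 = +0.003754
∂h/∂y = [(-110)·(+1.5) − 115·(+0.5)] / 57275 = -0.003885
|∇h| = √(0.003754² + -0.003885²) = 0.005402

0.0054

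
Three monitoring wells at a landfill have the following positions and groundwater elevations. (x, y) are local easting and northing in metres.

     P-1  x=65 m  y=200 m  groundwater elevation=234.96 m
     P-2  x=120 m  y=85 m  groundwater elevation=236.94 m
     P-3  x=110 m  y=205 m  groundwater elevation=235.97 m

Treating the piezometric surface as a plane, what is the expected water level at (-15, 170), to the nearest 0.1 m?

233.3 m

With h = a·x + b·y + c and P-1 as origin, the differences give:
  55·a + (-115)·b = +1.98
  45·a + 5·b = +1.01
Eliminate b (×5 and ×(-115), subtract): 5450·a = 126.050 → a = ∂h/∂x = +0.02313
Back-substitute: b = ∂h/∂y = -0.006156.
h(-15, 170) = 234.96 + (+0.02313)·(-80) + (-0.006156)·(-30) = 234.96 -1.850 +0.185 = 233.294 m.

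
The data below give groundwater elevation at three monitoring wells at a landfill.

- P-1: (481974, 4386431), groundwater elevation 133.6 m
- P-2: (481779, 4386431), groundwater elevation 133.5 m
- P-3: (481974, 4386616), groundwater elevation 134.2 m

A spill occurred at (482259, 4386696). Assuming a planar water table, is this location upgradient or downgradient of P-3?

∂h/∂x = (133.5 − 133.6) / (481779 − 481974) = +0.0005128
∂h/∂y = (134.2 − 133.6) / (4386616 − 4386431) = +0.003243
Head at (482259, 4386696) = 133.6 + (+0.0005128)·(285) + (+0.003243)·(265) = 134.61 m.
That is higher than the 134.2 m at P-3, so the point is upgradient.

upgradient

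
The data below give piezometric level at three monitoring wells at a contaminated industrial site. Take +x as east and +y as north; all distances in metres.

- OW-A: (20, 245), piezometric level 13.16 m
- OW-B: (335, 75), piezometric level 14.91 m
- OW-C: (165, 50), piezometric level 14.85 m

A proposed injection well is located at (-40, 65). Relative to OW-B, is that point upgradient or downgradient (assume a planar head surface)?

downgradient

Taking OW-A as reference: OW-B−OW-A = (315, -170, +1.75); OW-C−OW-A = (145, -195, +1.69).
Solve a·Δx + b·Δy = Δh: det = 315·(-195) − 145·(-170) = -36775.
∂h/∂x = [(+1.75)·(-195) − (+1.69)·(-170)] / -36775 = +0.001467
∂h/∂y = [315·(+1.69) − 145·(+1.75)] / -36775 = -0.007576
Head at (-40, 65) = 13.16 + (+0.001467)·(-60) + (-0.007576)·(-180) = 14.44 m.
That is lower than the 14.91 m at OW-B, so the point is downgradient.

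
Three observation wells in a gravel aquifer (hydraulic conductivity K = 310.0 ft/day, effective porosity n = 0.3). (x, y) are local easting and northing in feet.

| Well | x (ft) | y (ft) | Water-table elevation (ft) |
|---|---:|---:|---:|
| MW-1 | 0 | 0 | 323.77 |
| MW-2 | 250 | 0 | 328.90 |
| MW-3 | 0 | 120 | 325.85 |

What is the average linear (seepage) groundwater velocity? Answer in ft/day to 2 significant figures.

28 ft/day

∂h/∂x = (328.90 − 323.77) / (250 − 0) = +0.02052
∂h/∂y = (325.85 − 323.77) / (120 − 0) = +0.01733
|∇h| = √(0.02052² + 0.01733²) = 0.02686
Seepage velocity v = K·i/n = 310.0 × 0.02686 / 0.3 = 27.76 ft/day.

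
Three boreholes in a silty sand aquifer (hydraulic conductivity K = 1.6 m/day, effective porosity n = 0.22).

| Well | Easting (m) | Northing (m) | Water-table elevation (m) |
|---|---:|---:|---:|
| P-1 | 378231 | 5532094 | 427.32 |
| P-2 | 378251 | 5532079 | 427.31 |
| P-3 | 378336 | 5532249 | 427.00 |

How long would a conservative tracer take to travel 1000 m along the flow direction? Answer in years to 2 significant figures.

With h = a·x + b·y + c and P-1 as origin, the differences give:
  20·a + (-15)·b = -0.01
  105·a + 155·b = -0.32
Eliminate b (×155 and ×(-15), subtract): 4675·a = -6.350 → a = ∂h/∂x = -0.001358
Back-substitute: b = ∂h/∂y = -0.001144.
|∇h| = √(-0.001358² + -0.001144²) = 0.001776
Seepage velocity v = K·i/n = 1.6 × 0.001776 / 0.22 = 0.01292 m/day.
t = 1000 / 0.01292 = 7.74e+04 days = 212 years.

210 years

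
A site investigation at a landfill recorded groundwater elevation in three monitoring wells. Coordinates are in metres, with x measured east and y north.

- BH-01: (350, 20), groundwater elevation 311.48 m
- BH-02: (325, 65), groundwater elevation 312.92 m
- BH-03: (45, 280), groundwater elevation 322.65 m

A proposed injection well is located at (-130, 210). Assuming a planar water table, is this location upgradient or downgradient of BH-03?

upgradient

Taking BH-01 as reference: BH-02−BH-01 = (-25, 45, +1.44); BH-03−BH-01 = (-305, 260, +11.17).
Determinant of the coordinate differences = (-25)·260 − (-305)·45 = 7225.
∂h/∂x = [(+1.44)·260 − (+11.17)·45] / 7225 = -0.01775
∂h/∂y = [(-25)·(+11.17) − (-305)·(+1.44)] / 7225 = +0.02214
Head at (-130, 210) = 311.48 + (-0.01775)·(-480) + (+0.02214)·(190) = 324.21 m.
That is higher than the 322.65 m at BH-03, so the point is upgradient.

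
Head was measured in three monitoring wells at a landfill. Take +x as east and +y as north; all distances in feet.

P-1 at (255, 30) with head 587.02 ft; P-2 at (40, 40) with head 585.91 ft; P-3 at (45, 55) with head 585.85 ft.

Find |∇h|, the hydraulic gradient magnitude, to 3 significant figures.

0.00747

Taking P-1 as reference: P-2−P-1 = (-215, 10, -1.11); P-3−P-1 = (-210, 25, -1.17).
Determinant of the coordinate differences = (-215)·25 − (-210)·10 = -3275.
∂h/∂x = [(-1.11)·25 − (-1.17)·10] / -3275 = +0.004901
∂h/∂y = [(-215)·(-1.17) − (-210)·(-1.11)] / -3275 = -0.005634
|∇h| = √(0.004901² + -0.005634²) = 0.007467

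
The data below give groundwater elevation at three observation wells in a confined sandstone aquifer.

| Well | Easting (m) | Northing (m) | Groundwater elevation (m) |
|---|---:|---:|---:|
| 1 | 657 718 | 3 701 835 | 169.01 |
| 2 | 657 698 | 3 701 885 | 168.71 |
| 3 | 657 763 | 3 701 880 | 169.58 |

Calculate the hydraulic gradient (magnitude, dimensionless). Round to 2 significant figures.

Taking 1 as reference: 2−1 = (-20, 50, -0.30); 3−1 = (45, 45, +0.57).
Solve a·Δx + b·Δy = Δh: det = (-20)·45 − 45·50 = -3150.
∂h/∂x = [(-0.30)·45 − (+0.57)·50] / -3150 = +0.01333
∂h/∂y = [(-20)·(+0.57) − 45·(-0.30)] / -3150 = -0.0006667
|∇h| = √(0.01333² + -0.0006667²) = 0.01335

0.013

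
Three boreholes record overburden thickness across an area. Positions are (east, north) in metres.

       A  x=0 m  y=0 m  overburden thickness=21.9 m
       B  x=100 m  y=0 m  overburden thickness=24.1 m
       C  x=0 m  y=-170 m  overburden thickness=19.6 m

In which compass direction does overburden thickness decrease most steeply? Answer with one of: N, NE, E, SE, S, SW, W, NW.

∂d/∂x = (24.1 − 21.9) / (100 − 0) = +0.02200
∂d/∂y = (19.6 − 21.9) / (-170 − 0) = +0.01353
Steepest decrease is along −∇f = (-0.02200 E, -0.01353 N) → southwest.

SW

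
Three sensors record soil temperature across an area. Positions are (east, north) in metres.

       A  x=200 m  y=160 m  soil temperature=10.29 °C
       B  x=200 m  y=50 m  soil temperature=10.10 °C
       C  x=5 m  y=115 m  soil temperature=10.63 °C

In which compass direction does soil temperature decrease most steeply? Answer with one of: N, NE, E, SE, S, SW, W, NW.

SE

With T = a·x + b·y + c and A as origin, the differences give:
  0·a + (-110)·b = -0.19
  (-195)·a + (-45)·b = +0.34
Eliminate b (×(-45) and ×(-110), subtract): -21450·a = 45.950 → a = ∂T/∂x = -0.002142
Back-substitute: b = ∂T/∂y = +0.001727.
Steepest decrease is along −∇f = (+0.002142 E, -0.001727 N) → southeast.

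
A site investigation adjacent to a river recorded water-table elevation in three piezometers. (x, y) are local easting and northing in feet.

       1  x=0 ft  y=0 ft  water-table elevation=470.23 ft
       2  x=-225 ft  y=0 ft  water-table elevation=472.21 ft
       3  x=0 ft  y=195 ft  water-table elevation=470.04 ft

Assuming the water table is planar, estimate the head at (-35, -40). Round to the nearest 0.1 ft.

∂h/∂x = (472.21 − 470.23) / (-225 − 0) = -0.008800
∂h/∂y = (470.04 − 470.23) / (195 − 0) = -0.0009744
h(-35, -40) = 470.23 + (-0.008800)·(-35) + (-0.0009744)·(-40) = 470.23 +0.308 +0.039 = 470.577 ft.

470.6 ft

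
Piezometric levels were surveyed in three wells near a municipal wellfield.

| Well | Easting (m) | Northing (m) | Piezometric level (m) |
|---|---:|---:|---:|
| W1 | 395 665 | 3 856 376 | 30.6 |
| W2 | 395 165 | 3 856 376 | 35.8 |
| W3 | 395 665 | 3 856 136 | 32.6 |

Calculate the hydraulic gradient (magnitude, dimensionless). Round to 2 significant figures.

0.013

∂h/∂x = (35.8 − 30.6) / (395165 − 395665) = -0.01040
∂h/∂y = (32.6 − 30.6) / (3856136 − 3856376) = -0.008333
|∇h| = √(-0.01040² + -0.008333²) = 0.01333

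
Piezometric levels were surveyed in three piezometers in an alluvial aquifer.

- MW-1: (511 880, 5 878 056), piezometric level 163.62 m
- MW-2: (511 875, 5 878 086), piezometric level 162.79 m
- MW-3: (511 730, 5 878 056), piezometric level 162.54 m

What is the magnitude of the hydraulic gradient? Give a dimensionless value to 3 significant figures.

Differences from MW-1: to MW-2 (Δx, Δy, Δh) = (-5, 30, -0.83); to MW-3 = (-150, 0, -1.08).
Solve a·Δx + b·Δy = Δh: det = (-5)·0 − (-150)·30 = 4500.
∂h/∂x = [(-0.83)·0 − (-1.08)·30] / 4500 = +0.007200
∂h/∂y = [(-5)·(-1.08) − (-150)·(-0.83)] / 4500 = -0.02647
|∇h| = √(0.007200² + -0.02647²) = 0.02743

0.0274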